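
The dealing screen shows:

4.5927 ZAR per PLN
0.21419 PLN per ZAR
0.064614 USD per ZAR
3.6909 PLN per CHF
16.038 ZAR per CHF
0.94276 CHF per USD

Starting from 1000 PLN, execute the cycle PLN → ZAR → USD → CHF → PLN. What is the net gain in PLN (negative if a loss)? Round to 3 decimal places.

1000 PLN × 4.5927 = 4592.7 ZAR
4592.7 ZAR × 0.064614 = 296.7527178 USD
296.7527178 USD × 0.94276 = 279.766592233128 CHF
279.766592233128 CHF × 3.6909 = 1032.5905152732521352 PLN
Net change: 1032.5905152732521352 − 1000 = 32.5905152732521352 PLN

32.591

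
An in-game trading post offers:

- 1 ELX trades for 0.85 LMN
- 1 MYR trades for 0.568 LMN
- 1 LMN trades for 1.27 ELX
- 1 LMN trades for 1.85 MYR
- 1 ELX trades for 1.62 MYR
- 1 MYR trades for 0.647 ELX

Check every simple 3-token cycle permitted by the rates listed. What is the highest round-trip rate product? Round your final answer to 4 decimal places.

ELX→MYR→LMN→ELX: 1.62 × 0.568 × 1.27 = 1.16860
ELX→LMN→MYR→ELX: 0.85 × 1.85 × 0.647 = 1.01741
Maximum is ELX→MYR→LMN→ELX at 1.1686; arbitrage exists.

1.1686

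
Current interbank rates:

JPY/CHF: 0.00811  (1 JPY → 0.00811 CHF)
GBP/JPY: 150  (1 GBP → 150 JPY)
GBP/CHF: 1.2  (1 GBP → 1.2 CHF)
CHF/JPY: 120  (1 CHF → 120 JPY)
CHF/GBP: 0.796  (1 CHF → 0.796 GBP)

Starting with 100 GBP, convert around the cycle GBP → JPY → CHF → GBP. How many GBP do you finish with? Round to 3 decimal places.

100 GBP × 150 = 15000 JPY
15000 JPY × 0.00811 = 121.65 CHF
121.65 CHF × 0.796 = 96.8334 GBP

96.833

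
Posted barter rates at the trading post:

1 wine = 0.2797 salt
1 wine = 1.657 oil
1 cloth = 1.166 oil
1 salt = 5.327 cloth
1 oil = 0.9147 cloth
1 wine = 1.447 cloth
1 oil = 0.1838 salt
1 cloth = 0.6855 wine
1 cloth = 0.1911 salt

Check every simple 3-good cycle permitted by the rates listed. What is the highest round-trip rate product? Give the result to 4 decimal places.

cloth→oil→salt→cloth: 1.166 × 0.1838 × 5.327 = 1.14163
cloth→wine→oil→cloth: 0.6855 × 1.657 × 0.9147 = 1.03898
cloth→wine→salt→cloth: 0.6855 × 0.2797 × 5.327 = 1.02137
Maximum is cloth→oil→salt→cloth at 1.1416; arbitrage exists.

1.1416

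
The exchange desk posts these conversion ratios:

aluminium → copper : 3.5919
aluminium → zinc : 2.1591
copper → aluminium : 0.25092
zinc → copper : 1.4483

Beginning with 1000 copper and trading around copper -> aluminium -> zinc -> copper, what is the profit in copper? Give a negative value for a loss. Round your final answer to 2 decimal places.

1000 copper × 0.25092 = 250.92 aluminium
250.92 aluminium × 2.1591 = 541.761372 zinc
541.761372 zinc × 1.4483 = 784.6329950676 copper
Net change: 784.6329950676 − 1000 = -215.3670049324 copper

-215.37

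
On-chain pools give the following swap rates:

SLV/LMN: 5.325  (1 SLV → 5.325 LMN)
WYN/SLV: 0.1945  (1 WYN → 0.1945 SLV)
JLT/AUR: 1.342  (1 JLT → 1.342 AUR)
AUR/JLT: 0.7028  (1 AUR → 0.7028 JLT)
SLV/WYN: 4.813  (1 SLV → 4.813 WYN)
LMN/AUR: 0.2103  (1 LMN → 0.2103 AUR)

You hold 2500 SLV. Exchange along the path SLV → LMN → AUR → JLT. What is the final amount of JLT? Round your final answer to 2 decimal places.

2500 SLV × 5.325 = 13312.5 LMN
13312.5 LMN × 0.2103 = 2799.61875 AUR
2799.61875 AUR × 0.7028 = 1967.5720575 JLT

1967.57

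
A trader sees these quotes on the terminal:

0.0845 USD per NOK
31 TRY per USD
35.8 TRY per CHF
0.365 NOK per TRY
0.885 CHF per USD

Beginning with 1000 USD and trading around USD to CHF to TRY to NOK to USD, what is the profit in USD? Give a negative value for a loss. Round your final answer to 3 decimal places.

1000 USD × 0.885 = 885 CHF
885 CHF × 35.8 = 31683 TRY
31683 TRY × 0.365 = 11564.295 NOK
11564.295 NOK × 0.0845 = 977.1829275 USD
Net change: 977.1829275 − 1000 = -22.8170725 USD

-22.817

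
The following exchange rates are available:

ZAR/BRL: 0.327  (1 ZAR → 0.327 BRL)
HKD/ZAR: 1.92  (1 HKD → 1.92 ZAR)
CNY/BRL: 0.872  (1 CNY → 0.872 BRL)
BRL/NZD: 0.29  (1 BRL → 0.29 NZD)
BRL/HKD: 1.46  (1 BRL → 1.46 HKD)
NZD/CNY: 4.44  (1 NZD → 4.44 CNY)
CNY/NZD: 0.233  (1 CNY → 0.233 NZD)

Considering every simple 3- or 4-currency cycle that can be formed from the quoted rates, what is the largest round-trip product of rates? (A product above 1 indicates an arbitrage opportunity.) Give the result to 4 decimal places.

CNY→BRL→NZD→CNY: 0.872 × 0.29 × 4.44 = 1.12279
HKD→ZAR→BRL→HKD: 1.92 × 0.327 × 1.46 = 0.91665
Maximum is CNY→BRL→NZD→CNY at 1.1228; arbitrage exists.

1.1228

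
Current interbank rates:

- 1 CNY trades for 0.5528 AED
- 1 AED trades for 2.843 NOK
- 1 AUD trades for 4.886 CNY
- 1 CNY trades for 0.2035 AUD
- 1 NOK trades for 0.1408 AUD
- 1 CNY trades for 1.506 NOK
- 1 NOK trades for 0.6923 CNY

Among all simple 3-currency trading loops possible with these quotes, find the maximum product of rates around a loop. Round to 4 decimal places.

AED→NOK→CNY→AED: 2.843 × 0.6923 × 0.5528 = 1.08803
NOK→AUD→CNY→NOK: 0.1408 × 4.886 × 1.506 = 1.03605
Maximum is AED→NOK→CNY→AED at 1.0880; arbitrage exists.

1.0880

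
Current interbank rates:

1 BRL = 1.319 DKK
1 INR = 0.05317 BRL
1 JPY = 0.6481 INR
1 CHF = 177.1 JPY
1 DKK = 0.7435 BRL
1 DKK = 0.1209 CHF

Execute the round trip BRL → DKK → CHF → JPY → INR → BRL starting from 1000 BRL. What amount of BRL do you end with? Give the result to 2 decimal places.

973.19

1000 BRL × 1.319 = 1319 DKK
1319 DKK × 0.1209 = 159.4671 CHF
159.4671 CHF × 177.1 = 28241.62341 JPY
28241.62341 JPY × 0.6481 = 18303.396132021 INR
18303.396132021 INR × 0.05317 = 973.19157233955657 BRL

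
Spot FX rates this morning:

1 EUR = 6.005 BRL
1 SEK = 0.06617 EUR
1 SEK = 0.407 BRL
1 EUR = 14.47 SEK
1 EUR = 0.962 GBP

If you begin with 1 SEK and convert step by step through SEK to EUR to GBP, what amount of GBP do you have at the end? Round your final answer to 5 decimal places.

1 SEK × 0.06617 = 0.06617 EUR
0.06617 EUR × 0.962 = 0.06365554 GBP

0.06366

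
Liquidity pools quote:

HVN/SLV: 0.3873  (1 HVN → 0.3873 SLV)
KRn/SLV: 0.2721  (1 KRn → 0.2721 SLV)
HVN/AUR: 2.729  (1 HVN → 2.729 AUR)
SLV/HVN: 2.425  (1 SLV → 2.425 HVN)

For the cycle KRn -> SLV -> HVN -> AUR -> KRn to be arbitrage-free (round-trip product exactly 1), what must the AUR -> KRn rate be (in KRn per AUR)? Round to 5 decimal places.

Known legs of the cycle: 0.2721 × 2.425 × 2.729 = 1.8007101825
For no arbitrage the full-cycle product must be 1, so the missing rate is 1 / 1.8007101825 ≈ 0.5553364.

0.55534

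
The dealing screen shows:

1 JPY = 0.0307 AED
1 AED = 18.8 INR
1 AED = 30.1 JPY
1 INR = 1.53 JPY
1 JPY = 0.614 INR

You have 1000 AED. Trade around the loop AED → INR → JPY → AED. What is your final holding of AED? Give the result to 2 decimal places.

1000 AED × 18.8 = 18800 INR
18800 INR × 1.53 = 28764 JPY
28764 JPY × 0.0307 = 883.0548 AED

883.05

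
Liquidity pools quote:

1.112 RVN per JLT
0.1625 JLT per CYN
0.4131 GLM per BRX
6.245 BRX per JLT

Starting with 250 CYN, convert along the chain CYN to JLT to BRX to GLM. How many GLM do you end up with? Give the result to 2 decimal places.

250 CYN × 0.1625 = 40.625 JLT
40.625 JLT × 6.245 = 253.703125 BRX
253.703125 BRX × 0.4131 = 104.8047609375 GLM

104.80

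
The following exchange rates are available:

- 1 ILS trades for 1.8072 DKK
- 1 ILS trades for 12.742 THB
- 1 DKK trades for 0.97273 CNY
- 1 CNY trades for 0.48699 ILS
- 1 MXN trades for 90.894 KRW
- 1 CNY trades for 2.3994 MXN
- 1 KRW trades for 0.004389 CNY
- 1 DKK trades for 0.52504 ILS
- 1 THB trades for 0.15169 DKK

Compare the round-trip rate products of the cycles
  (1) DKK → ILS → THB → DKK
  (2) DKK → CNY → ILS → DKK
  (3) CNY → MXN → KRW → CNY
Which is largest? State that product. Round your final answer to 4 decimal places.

1.0148

(1) 0.52504 × 12.742 × 0.15169 = 1.01482
(2) 0.97273 × 0.48699 × 1.8072 = 0.85609
(3) 2.3994 × 90.894 × 0.004389 = 0.95720
Highest is cycle (1) at 1.0148 (>1, arbitrage).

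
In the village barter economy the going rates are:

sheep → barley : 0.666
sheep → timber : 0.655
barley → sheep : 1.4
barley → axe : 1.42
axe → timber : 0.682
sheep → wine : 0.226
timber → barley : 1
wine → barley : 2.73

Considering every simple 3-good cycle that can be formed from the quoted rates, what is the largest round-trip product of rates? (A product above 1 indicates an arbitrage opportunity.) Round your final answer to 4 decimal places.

0.9684

axe→timber→barley→axe: 0.682 × 1 × 1.42 = 0.96844
timber→barley→sheep→timber: 1 × 1.4 × 0.655 = 0.91700
wine→barley→sheep→wine: 2.73 × 1.4 × 0.226 = 0.86377
Maximum is axe→timber→barley→axe at 0.9684; no arbitrage — every cycle loses value.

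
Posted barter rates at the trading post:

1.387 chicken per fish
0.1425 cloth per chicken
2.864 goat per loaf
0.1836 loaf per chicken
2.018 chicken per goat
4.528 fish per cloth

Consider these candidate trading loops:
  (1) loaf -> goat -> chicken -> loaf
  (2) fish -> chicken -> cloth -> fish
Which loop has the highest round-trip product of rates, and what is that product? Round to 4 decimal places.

(1) 2.864 × 2.018 × 0.1836 = 1.06113
(2) 1.387 × 0.1425 × 4.528 = 0.89495
Highest is cycle (1) at 1.0611 (>1, arbitrage).

1.0611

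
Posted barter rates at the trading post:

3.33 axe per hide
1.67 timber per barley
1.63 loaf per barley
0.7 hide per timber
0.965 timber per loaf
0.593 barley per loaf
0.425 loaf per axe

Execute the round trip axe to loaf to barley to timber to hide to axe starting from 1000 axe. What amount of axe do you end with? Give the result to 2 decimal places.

981.08

1000 axe × 0.425 = 425 loaf
425 loaf × 0.593 = 252.025 barley
252.025 barley × 1.67 = 420.88175 timber
420.88175 timber × 0.7 = 294.617225 hide
294.617225 hide × 3.33 = 981.07535925 axe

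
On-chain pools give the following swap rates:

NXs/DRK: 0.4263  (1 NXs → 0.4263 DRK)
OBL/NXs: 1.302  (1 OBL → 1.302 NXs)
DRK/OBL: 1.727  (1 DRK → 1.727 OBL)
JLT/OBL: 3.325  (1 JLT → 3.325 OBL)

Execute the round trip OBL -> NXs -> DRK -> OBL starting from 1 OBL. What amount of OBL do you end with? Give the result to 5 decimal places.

0.95856

1 OBL × 1.302 = 1.302 NXs
1.302 NXs × 0.4263 = 0.5550426 DRK
0.5550426 DRK × 1.727 = 0.9585585702 OBL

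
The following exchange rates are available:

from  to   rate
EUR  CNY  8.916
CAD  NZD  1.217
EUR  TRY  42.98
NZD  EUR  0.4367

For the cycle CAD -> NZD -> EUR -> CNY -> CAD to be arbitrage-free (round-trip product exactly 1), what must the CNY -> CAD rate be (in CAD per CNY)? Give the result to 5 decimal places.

0.21104

Known legs of the cycle: 1.217 × 0.4367 × 8.916 = 4.7385321324
For no arbitrage the full-cycle product must be 1, so the missing rate is 1 / 4.7385321324 ≈ 0.2110358.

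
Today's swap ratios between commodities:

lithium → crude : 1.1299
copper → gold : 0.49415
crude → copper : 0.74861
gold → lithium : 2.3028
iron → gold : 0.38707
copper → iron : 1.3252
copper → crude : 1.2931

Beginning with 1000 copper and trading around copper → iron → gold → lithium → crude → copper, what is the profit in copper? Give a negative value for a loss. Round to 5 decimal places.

-0.86817

1000 copper × 1.3252 = 1325.2 iron
1325.2 iron × 0.38707 = 512.945164 gold
512.945164 gold × 2.3028 = 1181.2101236592 lithium
1181.2101236592 lithium × 1.1299 = 1334.64931872253008 crude
1334.64931872253008 crude × 0.74861 = 999.1318264888732431888 copper
Net change: 999.1318264888732431888 − 1000 = -0.8681735111267568112 copper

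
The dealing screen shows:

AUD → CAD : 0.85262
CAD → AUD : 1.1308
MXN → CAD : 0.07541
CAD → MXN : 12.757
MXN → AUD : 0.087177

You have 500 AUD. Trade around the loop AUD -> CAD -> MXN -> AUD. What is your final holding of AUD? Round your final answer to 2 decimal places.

500 AUD × 0.85262 = 426.31 CAD
426.31 CAD × 12.757 = 5438.43667 MXN
5438.43667 MXN × 0.087177 = 474.10659358059 AUD

474.11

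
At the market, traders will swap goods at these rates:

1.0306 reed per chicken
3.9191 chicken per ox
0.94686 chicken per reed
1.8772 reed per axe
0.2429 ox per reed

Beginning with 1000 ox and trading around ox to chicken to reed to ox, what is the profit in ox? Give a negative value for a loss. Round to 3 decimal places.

1000 ox × 3.9191 = 3919.1 chicken
3919.1 chicken × 1.0306 = 4039.02446 reed
4039.02446 reed × 0.2429 = 981.079041334 ox
Net change: 981.079041334 − 1000 = -18.920958666 ox

-18.921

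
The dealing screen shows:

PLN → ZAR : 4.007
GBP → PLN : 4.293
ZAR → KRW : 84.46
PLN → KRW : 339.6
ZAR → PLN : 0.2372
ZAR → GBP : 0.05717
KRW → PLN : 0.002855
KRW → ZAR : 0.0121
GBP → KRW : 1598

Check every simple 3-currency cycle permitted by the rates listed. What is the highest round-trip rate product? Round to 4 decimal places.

KRW→ZAR→GBP→KRW: 0.0121 × 0.05717 × 1598 = 1.10543
PLN→ZAR→GBP→PLN: 4.007 × 0.05717 × 4.293 = 0.98344
KRW→ZAR→PLN→KRW: 0.0121 × 0.2372 × 339.6 = 0.97469
KRW→PLN→ZAR→KRW: 0.002855 × 4.007 × 84.46 = 0.96622
Maximum is KRW→ZAR→GBP→KRW at 1.1054; arbitrage exists.

1.1054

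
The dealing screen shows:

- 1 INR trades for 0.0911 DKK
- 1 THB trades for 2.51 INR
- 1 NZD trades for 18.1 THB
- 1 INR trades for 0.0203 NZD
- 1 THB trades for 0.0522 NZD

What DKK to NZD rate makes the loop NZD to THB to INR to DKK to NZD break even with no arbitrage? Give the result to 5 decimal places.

0.24162

Known legs of the cycle: 18.1 × 2.51 × 0.0911 = 4.1387641
For no arbitrage the full-cycle product must be 1, so the missing rate is 1 / 4.1387641 ≈ 0.2416180.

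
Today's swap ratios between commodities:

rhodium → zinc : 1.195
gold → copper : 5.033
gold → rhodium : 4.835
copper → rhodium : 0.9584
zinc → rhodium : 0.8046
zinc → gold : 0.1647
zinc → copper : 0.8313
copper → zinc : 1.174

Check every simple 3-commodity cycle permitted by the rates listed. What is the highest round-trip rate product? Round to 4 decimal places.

0.9732

gold→copper→zinc→gold: 5.033 × 1.174 × 0.1647 = 0.97317
copper→rhodium→zinc→copper: 0.9584 × 1.195 × 0.8313 = 0.95208
gold→rhodium→zinc→gold: 4.835 × 1.195 × 0.1647 = 0.95161
Maximum is gold→copper→zinc→gold at 0.9732; no arbitrage — every cycle loses value.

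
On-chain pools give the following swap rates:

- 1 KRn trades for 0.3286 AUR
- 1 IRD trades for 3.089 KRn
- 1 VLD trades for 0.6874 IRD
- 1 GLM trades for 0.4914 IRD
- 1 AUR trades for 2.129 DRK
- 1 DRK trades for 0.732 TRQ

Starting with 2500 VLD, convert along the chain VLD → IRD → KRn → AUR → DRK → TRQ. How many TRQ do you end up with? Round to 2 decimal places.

2718.45

2500 VLD × 0.6874 = 1718.5 IRD
1718.5 IRD × 3.089 = 5308.4465 KRn
5308.4465 KRn × 0.3286 = 1744.3555199 AUR
1744.3555199 AUR × 2.129 = 3713.7329018671 DRK
3713.7329018671 DRK × 0.732 = 2718.4524841667172 TRQ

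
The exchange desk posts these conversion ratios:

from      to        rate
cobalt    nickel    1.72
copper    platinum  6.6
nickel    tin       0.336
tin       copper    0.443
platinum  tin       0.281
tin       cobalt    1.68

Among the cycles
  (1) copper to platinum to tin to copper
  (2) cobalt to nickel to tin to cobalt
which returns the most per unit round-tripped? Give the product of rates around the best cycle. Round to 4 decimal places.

0.9709

(1) 6.6 × 0.281 × 0.443 = 0.82159
(2) 1.72 × 0.336 × 1.68 = 0.97091
Highest is cycle (2) at 0.9709 (≤1, no arbitrage).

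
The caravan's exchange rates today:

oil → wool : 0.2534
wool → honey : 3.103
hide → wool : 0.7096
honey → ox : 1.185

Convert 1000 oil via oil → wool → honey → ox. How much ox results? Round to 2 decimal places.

1000 oil × 0.2534 = 253.4 wool
253.4 wool × 3.103 = 786.3002 honey
786.3002 honey × 1.185 = 931.765737 ox

931.77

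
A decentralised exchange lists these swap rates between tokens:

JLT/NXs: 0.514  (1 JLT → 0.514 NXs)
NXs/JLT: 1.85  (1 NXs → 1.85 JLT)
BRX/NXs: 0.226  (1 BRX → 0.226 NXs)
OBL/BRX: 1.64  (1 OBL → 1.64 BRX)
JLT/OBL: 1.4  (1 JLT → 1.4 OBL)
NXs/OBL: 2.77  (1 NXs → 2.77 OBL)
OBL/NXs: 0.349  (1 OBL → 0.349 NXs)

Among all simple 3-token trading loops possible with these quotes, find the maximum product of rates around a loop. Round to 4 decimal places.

NXs→OBL→BRX→NXs: 2.77 × 1.64 × 0.226 = 1.02667
NXs→JLT→OBL→NXs: 1.85 × 1.4 × 0.349 = 0.90391
Maximum is NXs→OBL→BRX→NXs at 1.0267; arbitrage exists.

1.0267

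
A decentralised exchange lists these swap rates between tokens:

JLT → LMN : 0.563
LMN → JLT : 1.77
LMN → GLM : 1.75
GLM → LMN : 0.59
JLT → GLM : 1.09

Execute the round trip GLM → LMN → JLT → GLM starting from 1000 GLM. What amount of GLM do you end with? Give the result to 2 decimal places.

1000 GLM × 0.59 = 590 LMN
590 LMN × 1.77 = 1044.3 JLT
1044.3 JLT × 1.09 = 1138.287 GLM

1138.29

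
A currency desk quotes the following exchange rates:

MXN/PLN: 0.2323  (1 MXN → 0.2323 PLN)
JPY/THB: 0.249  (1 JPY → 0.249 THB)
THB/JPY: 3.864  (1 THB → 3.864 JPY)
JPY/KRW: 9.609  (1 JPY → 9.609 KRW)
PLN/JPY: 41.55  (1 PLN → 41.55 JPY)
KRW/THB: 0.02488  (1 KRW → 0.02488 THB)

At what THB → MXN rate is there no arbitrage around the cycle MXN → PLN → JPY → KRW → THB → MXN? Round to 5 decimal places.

0.43336

Known legs of the cycle: 0.2323 × 41.55 × 9.609 × 0.02488 = 2.3075377115148
For no arbitrage the full-cycle product must be 1, so the missing rate is 1 / 2.3075377115148 ≈ 0.4333624.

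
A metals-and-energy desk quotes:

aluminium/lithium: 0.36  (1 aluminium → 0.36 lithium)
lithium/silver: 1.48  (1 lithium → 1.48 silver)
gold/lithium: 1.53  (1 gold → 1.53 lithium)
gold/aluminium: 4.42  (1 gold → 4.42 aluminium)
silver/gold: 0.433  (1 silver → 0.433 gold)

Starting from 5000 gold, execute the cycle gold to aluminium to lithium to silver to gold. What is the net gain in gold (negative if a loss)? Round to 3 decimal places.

5000 gold × 4.42 = 22100 aluminium
22100 aluminium × 0.36 = 7956 lithium
7956 lithium × 1.48 = 11774.88 silver
11774.88 silver × 0.433 = 5098.52304 gold
Net change: 5098.52304 − 5000 = 98.52304 gold

98.523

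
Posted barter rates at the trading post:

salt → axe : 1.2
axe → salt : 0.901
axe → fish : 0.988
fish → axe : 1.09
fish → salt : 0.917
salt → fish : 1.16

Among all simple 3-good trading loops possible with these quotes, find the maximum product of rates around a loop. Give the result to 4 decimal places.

fish→axe→salt→fish: 1.09 × 0.901 × 1.16 = 1.13922
fish→salt→axe→fish: 0.917 × 1.2 × 0.988 = 1.08720
Maximum is fish→axe→salt→fish at 1.1392; arbitrage exists.

1.1392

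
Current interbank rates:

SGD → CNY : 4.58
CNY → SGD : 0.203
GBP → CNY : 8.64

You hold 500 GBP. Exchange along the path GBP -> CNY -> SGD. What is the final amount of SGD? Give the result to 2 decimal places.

876.96

500 GBP × 8.64 = 4320 CNY
4320 CNY × 0.203 = 876.96 SGD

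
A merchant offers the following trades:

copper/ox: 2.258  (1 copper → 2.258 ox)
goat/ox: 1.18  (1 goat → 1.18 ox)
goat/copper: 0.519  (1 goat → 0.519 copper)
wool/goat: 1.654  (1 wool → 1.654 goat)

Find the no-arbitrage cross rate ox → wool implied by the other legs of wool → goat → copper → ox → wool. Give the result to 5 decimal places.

Known legs of the cycle: 1.654 × 0.519 × 2.258 = 1.938325908
For no arbitrage the full-cycle product must be 1, so the missing rate is 1 / 1.938325908 ≈ 0.5159091.

0.51591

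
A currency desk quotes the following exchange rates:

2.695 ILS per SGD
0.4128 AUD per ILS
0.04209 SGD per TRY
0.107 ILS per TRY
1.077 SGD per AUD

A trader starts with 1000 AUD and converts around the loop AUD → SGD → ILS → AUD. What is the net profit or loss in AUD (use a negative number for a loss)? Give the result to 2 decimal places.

1000 AUD × 1.077 = 1077 SGD
1077 SGD × 2.695 = 2902.515 ILS
2902.515 ILS × 0.4128 = 1198.158192 AUD
Net change: 1198.158192 − 1000 = 198.158192 AUD

198.16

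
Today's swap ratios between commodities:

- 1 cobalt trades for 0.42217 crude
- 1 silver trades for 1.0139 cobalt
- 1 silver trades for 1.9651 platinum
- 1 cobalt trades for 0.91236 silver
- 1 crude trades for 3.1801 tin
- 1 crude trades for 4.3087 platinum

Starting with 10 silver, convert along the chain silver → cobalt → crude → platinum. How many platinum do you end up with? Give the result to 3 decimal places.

18.443

10 silver × 1.0139 = 10.139 cobalt
10.139 cobalt × 0.42217 = 4.28038163 crude
4.28038163 crude × 4.3087 = 18.442880329181 platinum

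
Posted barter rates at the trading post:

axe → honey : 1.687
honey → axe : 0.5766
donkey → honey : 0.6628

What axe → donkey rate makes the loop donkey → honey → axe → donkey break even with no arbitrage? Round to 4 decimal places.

Known legs of the cycle: 0.6628 × 0.5766 = 0.38217048
For no arbitrage the full-cycle product must be 1, so the missing rate is 1 / 0.38217048 ≈ 2.616633.

2.6166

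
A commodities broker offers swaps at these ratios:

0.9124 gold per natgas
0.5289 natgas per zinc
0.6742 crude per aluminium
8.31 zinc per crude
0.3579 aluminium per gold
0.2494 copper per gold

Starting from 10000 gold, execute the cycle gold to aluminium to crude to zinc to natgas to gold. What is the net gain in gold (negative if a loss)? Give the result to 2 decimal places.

-323.68

10000 gold × 0.3579 = 3579 aluminium
3579 aluminium × 0.6742 = 2412.9618 crude
2412.9618 crude × 8.31 = 20051.712558 zinc
20051.712558 zinc × 0.5289 = 10605.3507719262 natgas
10605.3507719262 natgas × 0.9124 = 9676.32204430546488 gold
Net change: 9676.32204430546488 − 10000 = -323.67795569453512 gold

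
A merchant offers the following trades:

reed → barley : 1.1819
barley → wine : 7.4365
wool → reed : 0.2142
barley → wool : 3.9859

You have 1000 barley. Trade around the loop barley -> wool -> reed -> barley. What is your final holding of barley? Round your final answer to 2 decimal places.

1000 barley × 3.9859 = 3985.9 wool
3985.9 wool × 0.2142 = 853.77978 reed
853.77978 reed × 1.1819 = 1009.082321982 barley

1009.08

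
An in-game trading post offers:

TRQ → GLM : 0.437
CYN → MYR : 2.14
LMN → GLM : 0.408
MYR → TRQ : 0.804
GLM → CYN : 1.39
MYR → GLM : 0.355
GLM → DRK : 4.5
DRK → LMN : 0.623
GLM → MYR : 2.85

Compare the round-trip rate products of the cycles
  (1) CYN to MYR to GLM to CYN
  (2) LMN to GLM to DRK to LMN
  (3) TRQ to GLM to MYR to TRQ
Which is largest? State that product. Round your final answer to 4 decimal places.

1.1438

(1) 2.14 × 0.355 × 1.39 = 1.05598
(2) 0.408 × 4.5 × 0.623 = 1.14383
(3) 0.437 × 2.85 × 0.804 = 1.00134
Highest is cycle (2) at 1.1438 (>1, arbitrage).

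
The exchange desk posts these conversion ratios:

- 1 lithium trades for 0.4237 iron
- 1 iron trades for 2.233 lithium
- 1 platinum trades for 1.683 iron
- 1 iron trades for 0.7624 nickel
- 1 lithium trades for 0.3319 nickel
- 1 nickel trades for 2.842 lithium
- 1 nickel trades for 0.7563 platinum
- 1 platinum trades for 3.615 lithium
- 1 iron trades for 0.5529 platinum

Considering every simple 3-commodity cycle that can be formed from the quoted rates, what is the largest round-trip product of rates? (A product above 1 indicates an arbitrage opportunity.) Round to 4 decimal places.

0.9704

iron→nickel→platinum→iron: 0.7624 × 0.7563 × 1.683 = 0.97042
iron→nickel→lithium→iron: 0.7624 × 2.842 × 0.4237 = 0.91805
platinum→lithium→nickel→platinum: 3.615 × 0.3319 × 0.7563 = 0.90742
iron→platinum→lithium→iron: 0.5529 × 3.615 × 0.4237 = 0.84686
Maximum is iron→nickel→platinum→iron at 0.9704; no arbitrage — every cycle loses value.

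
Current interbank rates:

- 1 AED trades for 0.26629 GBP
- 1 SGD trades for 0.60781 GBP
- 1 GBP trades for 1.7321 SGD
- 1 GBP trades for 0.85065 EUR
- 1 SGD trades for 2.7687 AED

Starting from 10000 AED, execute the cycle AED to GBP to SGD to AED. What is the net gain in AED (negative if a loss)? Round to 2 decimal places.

10000 AED × 0.26629 = 2662.9 GBP
2662.9 GBP × 1.7321 = 4612.40909 SGD
4612.40909 SGD × 2.7687 = 12770.377047483 AED
Net change: 12770.377047483 − 10000 = 2770.377047483 AED

2770.38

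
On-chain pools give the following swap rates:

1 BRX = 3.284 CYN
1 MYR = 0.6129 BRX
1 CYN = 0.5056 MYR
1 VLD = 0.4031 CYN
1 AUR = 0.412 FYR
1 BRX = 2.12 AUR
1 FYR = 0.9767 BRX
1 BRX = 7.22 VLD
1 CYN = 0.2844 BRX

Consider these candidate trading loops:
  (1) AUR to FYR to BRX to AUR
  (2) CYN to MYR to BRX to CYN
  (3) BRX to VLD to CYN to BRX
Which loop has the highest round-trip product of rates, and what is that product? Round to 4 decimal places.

(1) 0.412 × 0.9767 × 2.12 = 0.85309
(2) 0.5056 × 0.6129 × 3.284 = 1.01765
(3) 7.22 × 0.4031 × 0.2844 = 0.82771
Highest is cycle (2) at 1.0177 (>1, arbitrage).

1.0177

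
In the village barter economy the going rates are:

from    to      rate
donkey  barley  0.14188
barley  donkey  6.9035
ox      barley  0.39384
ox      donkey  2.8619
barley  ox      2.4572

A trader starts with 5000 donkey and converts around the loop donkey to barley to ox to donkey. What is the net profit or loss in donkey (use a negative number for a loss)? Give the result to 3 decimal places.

5000 donkey × 0.14188 = 709.4 barley
709.4 barley × 2.4572 = 1743.13768 ox
1743.13768 ox × 2.8619 = 4988.685726392 donkey
Net change: 4988.685726392 − 5000 = -11.314273608 donkey

-11.314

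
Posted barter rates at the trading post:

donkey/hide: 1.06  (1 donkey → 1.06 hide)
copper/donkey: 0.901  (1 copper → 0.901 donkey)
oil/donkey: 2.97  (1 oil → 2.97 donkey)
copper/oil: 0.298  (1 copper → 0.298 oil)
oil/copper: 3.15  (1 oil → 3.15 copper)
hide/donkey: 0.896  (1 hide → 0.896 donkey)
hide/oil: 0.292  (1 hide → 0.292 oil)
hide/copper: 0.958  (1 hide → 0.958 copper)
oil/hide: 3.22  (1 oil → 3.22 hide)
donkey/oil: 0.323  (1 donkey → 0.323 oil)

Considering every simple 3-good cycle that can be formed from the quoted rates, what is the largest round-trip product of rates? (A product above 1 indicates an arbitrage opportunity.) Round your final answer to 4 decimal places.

hide→donkey→oil→hide: 0.896 × 0.323 × 3.22 = 0.93189
hide→oil→donkey→hide: 0.292 × 2.97 × 1.06 = 0.91927
hide→copper→oil→hide: 0.958 × 0.298 × 3.22 = 0.91926
copper→donkey→oil→copper: 0.901 × 0.323 × 3.15 = 0.91672
hide→copper→donkey→hide: 0.958 × 0.901 × 1.06 = 0.91495
Maximum is hide→donkey→oil→hide at 0.9319; no arbitrage — every cycle loses value.

0.9319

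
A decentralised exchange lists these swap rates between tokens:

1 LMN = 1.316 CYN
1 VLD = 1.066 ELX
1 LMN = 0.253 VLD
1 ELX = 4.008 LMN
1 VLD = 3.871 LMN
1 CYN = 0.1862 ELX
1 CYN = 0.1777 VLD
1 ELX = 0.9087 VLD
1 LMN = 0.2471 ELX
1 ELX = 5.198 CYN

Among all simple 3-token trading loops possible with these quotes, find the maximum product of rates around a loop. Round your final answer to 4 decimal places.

1.0809

ELX→LMN→VLD→ELX: 4.008 × 0.253 × 1.066 = 1.08095
ELX→CYN→VLD→ELX: 5.198 × 0.1777 × 1.066 = 0.98465
ELX→LMN→CYN→ELX: 4.008 × 1.316 × 0.1862 = 0.98212
LMN→CYN→VLD→LMN: 1.316 × 0.1777 × 3.871 = 0.90525
ELX→VLD→LMN→ELX: 0.9087 × 3.871 × 0.2471 = 0.86919
Maximum is ELX→LMN→VLD→ELX at 1.0809; arbitrage exists.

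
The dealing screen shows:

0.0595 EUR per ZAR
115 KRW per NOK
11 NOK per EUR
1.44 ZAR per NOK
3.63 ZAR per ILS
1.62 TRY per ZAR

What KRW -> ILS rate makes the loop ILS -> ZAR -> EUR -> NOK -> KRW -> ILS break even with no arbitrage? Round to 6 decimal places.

0.003660

Known legs of the cycle: 3.63 × 0.0595 × 11 × 115 = 273.221025
For no arbitrage the full-cycle product must be 1, so the missing rate is 1 / 273.221025 ≈ 0.00366004.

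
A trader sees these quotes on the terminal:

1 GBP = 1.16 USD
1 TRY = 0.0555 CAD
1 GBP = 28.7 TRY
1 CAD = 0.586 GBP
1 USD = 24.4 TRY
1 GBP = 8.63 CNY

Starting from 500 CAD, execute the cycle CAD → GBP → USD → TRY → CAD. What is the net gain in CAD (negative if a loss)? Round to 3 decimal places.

500 CAD × 0.586 = 293 GBP
293 GBP × 1.16 = 339.88 USD
339.88 USD × 24.4 = 8293.072 TRY
8293.072 TRY × 0.0555 = 460.265496 CAD
Net change: 460.265496 − 500 = -39.734504 CAD

-39.735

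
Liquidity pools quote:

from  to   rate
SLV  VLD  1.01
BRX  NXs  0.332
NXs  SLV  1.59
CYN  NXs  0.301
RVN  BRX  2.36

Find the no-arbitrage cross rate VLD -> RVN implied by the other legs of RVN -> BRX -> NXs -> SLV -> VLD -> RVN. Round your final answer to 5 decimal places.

Known legs of the cycle: 2.36 × 0.332 × 1.59 × 1.01 = 1.258254768
For no arbitrage the full-cycle product must be 1, so the missing rate is 1 / 1.258254768 ≈ 0.7947516.

0.79475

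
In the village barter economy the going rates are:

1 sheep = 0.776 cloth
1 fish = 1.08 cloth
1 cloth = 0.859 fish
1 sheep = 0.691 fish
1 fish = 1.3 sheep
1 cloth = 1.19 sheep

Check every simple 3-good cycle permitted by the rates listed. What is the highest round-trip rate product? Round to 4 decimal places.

sheep→fish→cloth→sheep: 0.691 × 1.08 × 1.19 = 0.88807
sheep→cloth→fish→sheep: 0.776 × 0.859 × 1.3 = 0.86656
Maximum is sheep→fish→cloth→sheep at 0.8881; no arbitrage — every cycle loses value.

0.8881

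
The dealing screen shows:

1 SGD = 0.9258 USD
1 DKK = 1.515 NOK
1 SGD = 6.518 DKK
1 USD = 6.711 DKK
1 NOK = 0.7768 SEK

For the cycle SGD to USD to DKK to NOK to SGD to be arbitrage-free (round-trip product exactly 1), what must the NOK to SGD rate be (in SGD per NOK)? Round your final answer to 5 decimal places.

Known legs of the cycle: 0.9258 × 6.711 × 1.515 = 9.412761357
For no arbitrage the full-cycle product must be 1, so the missing rate is 1 / 9.412761357 ≈ 0.1062387.

0.10624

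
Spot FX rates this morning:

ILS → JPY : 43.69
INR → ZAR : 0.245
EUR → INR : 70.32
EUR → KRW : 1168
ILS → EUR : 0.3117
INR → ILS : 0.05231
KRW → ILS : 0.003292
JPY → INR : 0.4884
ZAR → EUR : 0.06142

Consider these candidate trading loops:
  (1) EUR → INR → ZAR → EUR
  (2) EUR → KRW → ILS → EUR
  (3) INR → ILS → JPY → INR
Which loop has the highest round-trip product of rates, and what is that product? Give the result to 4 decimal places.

1.1985

(1) 70.32 × 0.245 × 0.06142 = 1.05817
(2) 1168 × 0.003292 × 0.3117 = 1.19850
(3) 0.05231 × 43.69 × 0.4884 = 1.11620
Highest is cycle (2) at 1.1985 (>1, arbitrage).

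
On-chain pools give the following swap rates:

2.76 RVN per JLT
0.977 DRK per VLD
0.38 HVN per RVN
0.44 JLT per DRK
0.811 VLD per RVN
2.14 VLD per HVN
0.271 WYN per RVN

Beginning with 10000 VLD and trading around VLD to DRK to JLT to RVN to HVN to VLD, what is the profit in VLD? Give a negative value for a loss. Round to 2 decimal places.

-351.64

10000 VLD × 0.977 = 9770 DRK
9770 DRK × 0.44 = 4298.8 JLT
4298.8 JLT × 2.76 = 11864.688 RVN
11864.688 RVN × 0.38 = 4508.58144 HVN
4508.58144 HVN × 2.14 = 9648.3642816 VLD
Net change: 9648.3642816 − 10000 = -351.6357184 VLD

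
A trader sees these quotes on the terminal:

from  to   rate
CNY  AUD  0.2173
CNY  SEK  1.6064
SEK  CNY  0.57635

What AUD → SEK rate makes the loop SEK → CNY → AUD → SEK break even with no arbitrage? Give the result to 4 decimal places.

Known legs of the cycle: 0.57635 × 0.2173 = 0.125240855
For no arbitrage the full-cycle product must be 1, so the missing rate is 1 / 0.125240855 ≈ 7.984615.

7.9846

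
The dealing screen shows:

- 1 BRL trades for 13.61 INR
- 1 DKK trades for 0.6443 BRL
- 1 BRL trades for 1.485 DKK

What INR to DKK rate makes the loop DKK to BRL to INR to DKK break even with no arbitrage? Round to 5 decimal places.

Known legs of the cycle: 0.6443 × 13.61 = 8.768923
For no arbitrage the full-cycle product must be 1, so the missing rate is 1 / 8.768923 ≈ 0.1140391.

0.11404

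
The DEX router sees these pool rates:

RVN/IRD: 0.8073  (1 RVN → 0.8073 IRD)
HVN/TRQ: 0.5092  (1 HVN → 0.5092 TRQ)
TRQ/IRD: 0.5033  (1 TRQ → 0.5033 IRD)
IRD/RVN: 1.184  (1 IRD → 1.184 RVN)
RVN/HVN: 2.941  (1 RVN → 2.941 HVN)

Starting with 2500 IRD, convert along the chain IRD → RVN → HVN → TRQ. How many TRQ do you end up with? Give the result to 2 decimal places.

4432.77

2500 IRD × 1.184 = 2960 RVN
2960 RVN × 2.941 = 8705.36 HVN
8705.36 HVN × 0.5092 = 4432.769312 TRQ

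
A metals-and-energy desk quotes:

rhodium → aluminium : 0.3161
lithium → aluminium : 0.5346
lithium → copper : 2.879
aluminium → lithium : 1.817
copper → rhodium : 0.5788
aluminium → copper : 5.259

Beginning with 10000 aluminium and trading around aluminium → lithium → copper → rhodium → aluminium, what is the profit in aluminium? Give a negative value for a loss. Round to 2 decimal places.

-429.17

10000 aluminium × 1.817 = 18170 lithium
18170 lithium × 2.879 = 52311.43 copper
52311.43 copper × 0.5788 = 30277.855684 rhodium
30277.855684 rhodium × 0.3161 = 9570.8301817124 aluminium
Net change: 9570.8301817124 − 10000 = -429.1698182876 aluminium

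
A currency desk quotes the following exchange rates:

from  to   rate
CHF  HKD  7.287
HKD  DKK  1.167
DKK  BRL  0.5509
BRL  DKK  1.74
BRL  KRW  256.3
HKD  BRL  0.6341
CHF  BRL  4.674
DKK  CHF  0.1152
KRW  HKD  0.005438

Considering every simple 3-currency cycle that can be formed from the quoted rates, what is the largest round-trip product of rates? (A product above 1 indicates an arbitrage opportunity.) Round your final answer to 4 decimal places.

0.9797

DKK→CHF→HKD→DKK: 0.1152 × 7.287 × 1.167 = 0.97965
DKK→CHF→BRL→DKK: 0.1152 × 4.674 × 1.74 = 0.93689
BRL→KRW→HKD→BRL: 256.3 × 0.005438 × 0.6341 = 0.88378
Maximum is DKK→CHF→HKD→DKK at 0.9797; no arbitrage — every cycle loses value.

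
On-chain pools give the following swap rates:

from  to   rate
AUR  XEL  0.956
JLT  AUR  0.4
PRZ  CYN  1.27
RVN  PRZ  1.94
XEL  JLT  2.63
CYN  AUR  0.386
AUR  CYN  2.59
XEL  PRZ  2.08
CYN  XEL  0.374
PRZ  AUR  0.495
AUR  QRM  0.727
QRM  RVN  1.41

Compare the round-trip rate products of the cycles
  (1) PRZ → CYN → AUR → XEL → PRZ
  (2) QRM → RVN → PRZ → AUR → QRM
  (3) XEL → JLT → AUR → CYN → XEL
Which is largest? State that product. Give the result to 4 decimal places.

1.0190

(1) 1.27 × 0.386 × 0.956 × 2.08 = 0.97479
(2) 1.41 × 1.94 × 0.495 × 0.727 = 0.98437
(3) 2.63 × 0.4 × 2.59 × 0.374 = 1.01903
Highest is cycle (3) at 1.0190 (>1, arbitrage).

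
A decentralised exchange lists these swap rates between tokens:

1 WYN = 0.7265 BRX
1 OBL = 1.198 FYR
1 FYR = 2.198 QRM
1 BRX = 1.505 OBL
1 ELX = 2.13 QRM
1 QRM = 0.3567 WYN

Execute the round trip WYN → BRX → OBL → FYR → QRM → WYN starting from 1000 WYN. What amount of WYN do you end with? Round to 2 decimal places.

1000 WYN × 0.7265 = 726.5 BRX
726.5 BRX × 1.505 = 1093.3825 OBL
1093.3825 OBL × 1.198 = 1309.872235 FYR
1309.872235 FYR × 2.198 = 2879.09917253 QRM
2879.09917253 QRM × 0.3567 = 1026.974674841451 WYN

1026.97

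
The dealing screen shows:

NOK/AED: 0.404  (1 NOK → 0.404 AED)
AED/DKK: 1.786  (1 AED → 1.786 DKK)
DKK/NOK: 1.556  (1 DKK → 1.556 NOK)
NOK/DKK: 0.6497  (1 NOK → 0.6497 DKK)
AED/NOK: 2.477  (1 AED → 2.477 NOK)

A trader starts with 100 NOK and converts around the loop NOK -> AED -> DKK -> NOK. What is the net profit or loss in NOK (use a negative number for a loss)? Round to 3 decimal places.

100 NOK × 0.404 = 40.4 AED
40.4 AED × 1.786 = 72.1544 DKK
72.1544 DKK × 1.556 = 112.2722464 NOK
Net change: 112.2722464 − 100 = 12.2722464 NOK

12.272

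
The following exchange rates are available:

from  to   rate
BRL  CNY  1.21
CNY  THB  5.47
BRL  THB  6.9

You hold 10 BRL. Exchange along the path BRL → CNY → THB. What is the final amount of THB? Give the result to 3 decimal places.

66.187

10 BRL × 1.21 = 12.1 CNY
12.1 CNY × 5.47 = 66.187 THB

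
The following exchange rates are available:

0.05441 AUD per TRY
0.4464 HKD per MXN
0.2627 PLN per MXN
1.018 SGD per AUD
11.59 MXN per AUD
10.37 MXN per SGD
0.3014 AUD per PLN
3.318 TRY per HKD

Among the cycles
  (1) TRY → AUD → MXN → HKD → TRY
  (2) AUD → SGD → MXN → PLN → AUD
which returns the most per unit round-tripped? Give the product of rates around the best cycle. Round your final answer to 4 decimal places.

(1) 0.05441 × 11.59 × 0.4464 × 3.318 = 0.93403
(2) 1.018 × 10.37 × 0.2627 × 0.3014 = 0.83585
Highest is cycle (1) at 0.9340 (≤1, no arbitrage).

0.9340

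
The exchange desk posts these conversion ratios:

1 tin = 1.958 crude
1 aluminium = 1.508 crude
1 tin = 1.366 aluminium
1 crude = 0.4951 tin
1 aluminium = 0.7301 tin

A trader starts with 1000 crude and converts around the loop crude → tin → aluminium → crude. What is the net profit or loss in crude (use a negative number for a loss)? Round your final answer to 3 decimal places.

1000 crude × 0.4951 = 495.1 tin
495.1 tin × 1.366 = 676.3066 aluminium
676.3066 aluminium × 1.508 = 1019.8703528 crude
Net change: 1019.8703528 − 1000 = 19.8703528 crude

19.870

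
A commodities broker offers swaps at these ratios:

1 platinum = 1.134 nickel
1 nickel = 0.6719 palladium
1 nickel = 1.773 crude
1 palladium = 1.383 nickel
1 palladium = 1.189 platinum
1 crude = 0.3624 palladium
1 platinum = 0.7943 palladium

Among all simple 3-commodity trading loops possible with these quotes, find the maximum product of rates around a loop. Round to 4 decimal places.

platinum→nickel→palladium→platinum: 1.134 × 0.6719 × 1.189 = 0.90594
crude→palladium→nickel→crude: 0.3624 × 1.383 × 1.773 = 0.88863
Maximum is platinum→nickel→palladium→platinum at 0.9059; no arbitrage — every cycle loses value.

0.9059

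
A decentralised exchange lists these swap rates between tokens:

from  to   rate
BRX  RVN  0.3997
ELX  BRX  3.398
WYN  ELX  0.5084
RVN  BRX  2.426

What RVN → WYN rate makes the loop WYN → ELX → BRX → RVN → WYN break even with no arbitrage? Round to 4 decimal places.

1.4482

Known legs of the cycle: 0.5084 × 3.398 × 0.3997 = 0.69049901704
For no arbitrage the full-cycle product must be 1, so the missing rate is 1 / 0.69049901704 ≈ 1.448228.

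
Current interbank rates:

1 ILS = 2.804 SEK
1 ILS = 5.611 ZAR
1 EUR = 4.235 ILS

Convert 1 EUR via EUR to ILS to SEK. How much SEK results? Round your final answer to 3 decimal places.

11.875

1 EUR × 4.235 = 4.235 ILS
4.235 ILS × 2.804 = 11.87494 SEK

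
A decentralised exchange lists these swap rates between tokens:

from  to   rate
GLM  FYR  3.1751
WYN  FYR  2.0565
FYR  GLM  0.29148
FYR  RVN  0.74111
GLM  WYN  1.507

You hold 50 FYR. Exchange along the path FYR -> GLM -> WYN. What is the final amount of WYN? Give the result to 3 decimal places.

50 FYR × 0.29148 = 14.574 GLM
14.574 GLM × 1.507 = 21.963018 WYN

21.963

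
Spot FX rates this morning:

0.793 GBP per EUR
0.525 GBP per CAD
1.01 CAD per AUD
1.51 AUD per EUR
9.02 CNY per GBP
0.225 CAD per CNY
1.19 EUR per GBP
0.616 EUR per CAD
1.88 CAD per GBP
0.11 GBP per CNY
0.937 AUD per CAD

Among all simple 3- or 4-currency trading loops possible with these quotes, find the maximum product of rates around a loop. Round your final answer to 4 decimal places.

GBP→CNY→CAD→GBP: 9.02 × 0.225 × 0.525 = 1.06549
GBP→CNY→CAD→EUR→GBP: 9.02 × 0.225 × 0.616 × 0.793 = 0.99139
AUD→CAD→GBP→EUR→AUD: 1.01 × 0.525 × 1.19 × 1.51 = 0.95281
AUD→CAD→EUR→AUD: 1.01 × 0.616 × 1.51 = 0.93946
GBP→CAD→EUR→GBP: 1.88 × 0.616 × 0.793 = 0.91836
Maximum is GBP→CNY→CAD→GBP at 1.0655; arbitrage exists.

1.0655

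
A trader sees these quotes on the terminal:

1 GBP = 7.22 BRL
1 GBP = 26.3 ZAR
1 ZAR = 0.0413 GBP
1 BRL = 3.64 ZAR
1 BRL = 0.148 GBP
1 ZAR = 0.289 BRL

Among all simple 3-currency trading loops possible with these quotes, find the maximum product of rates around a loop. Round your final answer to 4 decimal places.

1.1249

ZAR→BRL→GBP→ZAR: 0.289 × 0.148 × 26.3 = 1.12490
ZAR→GBP→BRL→ZAR: 0.0413 × 7.22 × 3.64 = 1.08540
Maximum is ZAR→BRL→GBP→ZAR at 1.1249; arbitrage exists.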